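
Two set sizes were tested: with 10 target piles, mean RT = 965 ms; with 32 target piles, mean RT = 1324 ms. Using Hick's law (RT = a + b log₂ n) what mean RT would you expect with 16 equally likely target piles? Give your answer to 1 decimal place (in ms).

1110.1 ms

With log₂ n on the abscissa the relation is linear; from the two conditions:
  b = (1324 − 965) / (log₂ 32 − log₂ 10) = 359 / (5 − 3.3219) = 213.936 ms/bit
  a = 965 − 213.936 × 3.3219 = 254.320 ms
Then RT(16) = 254.320 + 213.936 × log₂ 16 = 254.320 + 213.936 × 4 ≈ 1110.064 ms.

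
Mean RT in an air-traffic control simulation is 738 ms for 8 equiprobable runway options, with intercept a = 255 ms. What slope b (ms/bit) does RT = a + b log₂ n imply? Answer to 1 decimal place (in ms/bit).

161.0 ms/bit

log₂(8) = 3 bits.
b = (RT − a)/log₂ n = (738 − 255) / 3 = 161.000 ms/bit.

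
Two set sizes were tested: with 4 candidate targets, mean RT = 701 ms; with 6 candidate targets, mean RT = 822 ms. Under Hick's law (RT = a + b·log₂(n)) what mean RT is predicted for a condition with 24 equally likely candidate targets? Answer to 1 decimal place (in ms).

1235.7 ms

Fit slope and intercept:
  b = (822 − 701) / (log₂ 6 − log₂ 4) = 121 / (2.5850 − 2) = 206.851 ms/bit
  a = 701 − 206.851 × 2 = 287.298 ms
Then RT(24) = 287.298 + 206.851 × log₂ 24 = 287.298 + 206.851 × 4.5850 ≈ 1235.702 ms.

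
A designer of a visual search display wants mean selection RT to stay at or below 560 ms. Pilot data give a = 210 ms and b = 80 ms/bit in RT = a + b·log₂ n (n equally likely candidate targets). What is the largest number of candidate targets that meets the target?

Information budget: (560 − 210)/80 = 4.3750 bits, so n ≤ 2^4.3750 = 20.749 → at most 20.

20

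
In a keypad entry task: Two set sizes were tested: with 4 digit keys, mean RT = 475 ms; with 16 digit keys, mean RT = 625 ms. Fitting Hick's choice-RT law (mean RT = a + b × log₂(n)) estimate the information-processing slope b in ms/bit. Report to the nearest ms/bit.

75 ms/bit

b = (RT₂ − RT₁)/(log₂ n₂ − log₂ n₁) = (625 − 475)/(4 − 2) = 75 ms/bit.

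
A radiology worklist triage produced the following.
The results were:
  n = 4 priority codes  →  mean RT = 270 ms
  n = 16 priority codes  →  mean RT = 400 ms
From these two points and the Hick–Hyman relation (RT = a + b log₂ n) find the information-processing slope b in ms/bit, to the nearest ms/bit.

b = (RT₂ − RT₁)/(log₂ n₂ − log₂ n₁) = (400 − 270)/(4 − 2) = 65 ms/bit.

65 ms/bit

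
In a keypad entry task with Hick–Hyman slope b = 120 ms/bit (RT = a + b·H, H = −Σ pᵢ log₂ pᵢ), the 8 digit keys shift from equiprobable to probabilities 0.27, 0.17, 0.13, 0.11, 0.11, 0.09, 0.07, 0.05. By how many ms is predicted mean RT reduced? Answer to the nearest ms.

21 ms

Equiprobable entropy H₀ = log₂ 8 = 3.0000 bits.
Skewed entropy H = −Σ pᵢ log₂ pᵢ = 2.8251 bits.
ΔRT = b·(H₀ − H) = 120 × 0.1749 = 20.98 ms.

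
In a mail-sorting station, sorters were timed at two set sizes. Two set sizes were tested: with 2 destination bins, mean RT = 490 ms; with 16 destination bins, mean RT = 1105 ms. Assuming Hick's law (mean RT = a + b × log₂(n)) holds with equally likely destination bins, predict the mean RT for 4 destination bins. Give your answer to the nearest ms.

695 ms

Fit slope and intercept:
  b = (1105 − 490) / (log₂ 16 − log₂ 2) = 615 / (4 − 1) = 205 ms/bit
  a = 490 − 205 × 1 = 285 ms
Then RT(4) = 285 + 205 × log₂ 4 = 285 + 205 × 2 ≈ 695.000 ms.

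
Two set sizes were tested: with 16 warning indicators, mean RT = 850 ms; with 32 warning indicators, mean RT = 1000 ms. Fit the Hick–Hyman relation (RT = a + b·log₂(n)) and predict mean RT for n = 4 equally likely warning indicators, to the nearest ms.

550 ms

With log₂ n on the abscissa the relation is linear; from the two conditions:
  b = (1000 − 850) / (log₂ 32 − log₂ 16) = 150 / (5 − 4) = 150 ms/bit
  a = 850 − 150 × 4 = 250 ms
Then RT(4) = 250 + 150 × log₂ 4 = 250 + 150 × 2 ≈ 550.000 ms.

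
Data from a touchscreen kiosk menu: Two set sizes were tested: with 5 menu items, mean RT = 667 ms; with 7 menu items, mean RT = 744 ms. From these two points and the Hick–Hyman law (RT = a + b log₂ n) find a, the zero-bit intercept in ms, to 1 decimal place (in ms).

298.7 ms

The slope on a log₂ axis is (744 − 667) / (2.8074 − 2.3219) = 158.623 ms/bit.
Intercept: a = 667 − 158.623·log₂(5) = 298.688 ms.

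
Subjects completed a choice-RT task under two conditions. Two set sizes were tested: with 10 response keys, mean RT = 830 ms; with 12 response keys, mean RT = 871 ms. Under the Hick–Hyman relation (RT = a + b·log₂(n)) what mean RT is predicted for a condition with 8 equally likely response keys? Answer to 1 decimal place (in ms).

779.8 ms

Solve the two-equation system in a and b:
  b = (871 − 830) / (log₂ 12 − log₂ 10) = 41 / (3.5850 − 3.3219) = 155.873 ms/bit
  a = 830 − 155.873 × 3.3219 = 312.201 ms
Then RT(8) = 312.201 + 155.873 × log₂ 8 = 312.201 + 155.873 × 3 ≈ 779.820 ms.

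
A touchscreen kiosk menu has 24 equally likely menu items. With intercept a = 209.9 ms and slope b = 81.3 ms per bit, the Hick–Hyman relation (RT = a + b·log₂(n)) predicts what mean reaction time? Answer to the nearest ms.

log₂(24) = 4.5850 bits, so RT = 209.9 + 81.3 × 4.5850 ≈ 582.657 ms.

583 ms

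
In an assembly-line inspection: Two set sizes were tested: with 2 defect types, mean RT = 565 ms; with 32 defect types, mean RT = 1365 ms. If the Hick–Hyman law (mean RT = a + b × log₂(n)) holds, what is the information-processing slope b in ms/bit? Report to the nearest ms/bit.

200 ms/bit

Slope: b = (1365 − 565) / (log₂ 32 − log₂ 2) = 800/4.0000 = 200 ms/bit.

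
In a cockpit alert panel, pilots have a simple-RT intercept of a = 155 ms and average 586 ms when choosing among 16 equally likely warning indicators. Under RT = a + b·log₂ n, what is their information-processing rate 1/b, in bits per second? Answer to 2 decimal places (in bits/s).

Choice component = 586 − 155 = 431 ms over log₂(16) = 4 bits.
b = 431 / 4 = 107.750 ms/bit, so 1/b = 9.281 bits/s.

9.28 bits/s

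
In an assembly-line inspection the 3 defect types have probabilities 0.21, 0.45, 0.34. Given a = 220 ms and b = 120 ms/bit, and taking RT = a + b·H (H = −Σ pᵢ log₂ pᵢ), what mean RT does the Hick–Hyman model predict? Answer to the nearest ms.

402 ms

Entropy contributions −pᵢ log₂ pᵢ: 0.4728, 0.5184, 0.5292; sum H = 1.5204 bits.
RT = a + bH = 220 + 120·1.5204 = 402.45 ms.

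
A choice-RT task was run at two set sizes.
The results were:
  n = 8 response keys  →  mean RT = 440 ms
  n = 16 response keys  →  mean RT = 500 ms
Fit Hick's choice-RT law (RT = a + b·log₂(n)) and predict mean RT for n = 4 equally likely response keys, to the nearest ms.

Solve the two-equation system in a and b:
  b = (500 − 440) / (log₂ 16 − log₂ 8) = 60 / (4 − 3) = 60 ms/bit
  a = 440 − 60 × 3 = 260 ms
Then RT(4) = 260 + 60 × log₂ 4 = 260 + 60 × 2 ≈ 380.000 ms.

380 ms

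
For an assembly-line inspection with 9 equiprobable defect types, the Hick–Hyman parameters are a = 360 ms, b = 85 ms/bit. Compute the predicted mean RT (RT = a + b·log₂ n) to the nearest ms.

629 ms

log₂(9) = 3.1699 bits, so RT = 360 + 85 × 3.1699 ≈ 629.444 ms.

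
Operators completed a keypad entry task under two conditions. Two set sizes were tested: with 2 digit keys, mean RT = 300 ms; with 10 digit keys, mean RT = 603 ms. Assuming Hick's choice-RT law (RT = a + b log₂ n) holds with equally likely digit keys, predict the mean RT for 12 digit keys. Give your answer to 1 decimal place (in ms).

637.3 ms

Solve the two-equation system in a and b:
  b = (603 − 300) / (log₂ 10 − log₂ 2) = 303 / (3.3219 − 1) = 130.495 ms/bit
  a = 300 − 130.495 × 1 = 169.505 ms
Then RT(12) = 169.505 + 130.495 × log₂ 12 = 169.505 + 130.495 × 3.5850 ≈ 637.325 ms.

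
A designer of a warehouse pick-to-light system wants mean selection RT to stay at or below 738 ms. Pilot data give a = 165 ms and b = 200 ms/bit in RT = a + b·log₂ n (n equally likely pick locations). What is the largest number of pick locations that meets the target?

Set 165 + 200·log₂ n ≤ 738 → log₂ n ≤ (738 − 165)/200 = 2.8650.
So n ≤ 2^2.8650 = 7.285; the largest integer n is 7.

7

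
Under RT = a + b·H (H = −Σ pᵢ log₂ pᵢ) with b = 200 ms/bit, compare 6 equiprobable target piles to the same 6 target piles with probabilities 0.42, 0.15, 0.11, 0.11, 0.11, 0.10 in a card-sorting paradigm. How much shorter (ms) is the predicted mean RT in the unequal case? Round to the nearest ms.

53 ms

Equiprobable entropy H₀ = log₂ 6 = 2.5850 bits.
Skewed entropy H = −Σ pᵢ log₂ pᵢ = 2.3192 bits.
ΔRT = b·(H₀ − H) = 200 × 0.2657 = 53.14 ms.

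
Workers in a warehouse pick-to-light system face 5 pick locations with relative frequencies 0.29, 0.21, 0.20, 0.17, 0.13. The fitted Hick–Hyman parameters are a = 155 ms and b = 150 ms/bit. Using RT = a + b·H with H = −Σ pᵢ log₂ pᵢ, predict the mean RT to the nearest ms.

Entropy contributions −pᵢ log₂ pᵢ: 0.5179, 0.4728, 0.4644, 0.4346, 0.3826; sum H = 2.2723 bits.
RT = a + bH = 155 + 150·2.2723 = 495.85 ms.

496 ms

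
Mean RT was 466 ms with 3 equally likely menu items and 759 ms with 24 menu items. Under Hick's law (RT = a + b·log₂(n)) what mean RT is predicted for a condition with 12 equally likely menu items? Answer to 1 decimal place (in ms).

RT is linear in log₂ n, so two points fix the line:
  b = (759 − 466) / (log₂ 24 − log₂ 3) = 293 / (4.5850 − 1.5850) = 97.667 ms/bit
  a = 466 − 97.667 × 1.5850 = 311.202 ms
Then RT(12) = 311.202 + 97.667 × log₂ 12 = 311.202 + 97.667 × 3.5850 ≈ 661.333 ms.

661.3 ms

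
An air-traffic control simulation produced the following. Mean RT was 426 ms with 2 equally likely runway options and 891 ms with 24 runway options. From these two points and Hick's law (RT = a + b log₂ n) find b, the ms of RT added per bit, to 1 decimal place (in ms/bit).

The slope on a log₂ axis is (891 − 426) / (4.5850 − 1) = 129.708 ms/bit.

129.7 ms/bit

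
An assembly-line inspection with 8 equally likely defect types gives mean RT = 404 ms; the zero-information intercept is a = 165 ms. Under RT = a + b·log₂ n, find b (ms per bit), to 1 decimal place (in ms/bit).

79.7 ms/bit

8 alternatives carry log₂ 8 = 3 bits; the choice cost is 404 − 165 = 239 ms, so b = 239/3 = 79.667 ms/bit.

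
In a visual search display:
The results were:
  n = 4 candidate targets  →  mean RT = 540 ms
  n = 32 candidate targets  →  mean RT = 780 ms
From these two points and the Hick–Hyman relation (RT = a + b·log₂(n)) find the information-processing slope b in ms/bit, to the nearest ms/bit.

80 ms/bit

The slope on a log₂ axis is (780 − 540) / (5 − 2) = 80 ms/bit.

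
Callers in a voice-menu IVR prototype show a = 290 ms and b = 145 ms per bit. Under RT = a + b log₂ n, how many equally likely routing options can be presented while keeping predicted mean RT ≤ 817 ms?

12

Information budget: (817 − 290)/145 = 3.6345 bits, so n ≤ 2^3.6345 = 12.419 → at most 12.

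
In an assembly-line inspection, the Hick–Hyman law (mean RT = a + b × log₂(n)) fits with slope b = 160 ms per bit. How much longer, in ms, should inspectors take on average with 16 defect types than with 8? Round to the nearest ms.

160 ms

Only the slope matters, since a is common to both: ΔRT = b·log₂(n₂/n₁).
log₂(16) − log₂(8) = log₂(16/8) = log₂(2) = 1.
ΔRT = 160 × 1.0000 = 160.000 ms.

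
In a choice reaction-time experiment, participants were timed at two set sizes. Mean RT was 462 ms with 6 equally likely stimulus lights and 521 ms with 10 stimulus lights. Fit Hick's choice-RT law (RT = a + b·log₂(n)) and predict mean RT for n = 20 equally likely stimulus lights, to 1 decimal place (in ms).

Solve the two-equation system in a and b:
  b = (521 − 462) / (log₂ 10 − log₂ 6) = 59 / (3.3219 − 2.5850) = 80.058 ms/bit
  a = 462 − 80.058 × 2.5850 = 255.053 ms
Then RT(20) = 255.053 + 80.058 × log₂ 20 = 255.053 + 80.058 × 4.3219 ≈ 601.058 ms.

601.1 ms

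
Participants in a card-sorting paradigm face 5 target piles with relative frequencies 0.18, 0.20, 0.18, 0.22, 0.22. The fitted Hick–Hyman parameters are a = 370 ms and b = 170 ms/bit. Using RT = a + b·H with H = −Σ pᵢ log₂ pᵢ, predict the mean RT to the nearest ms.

Entropy contributions −pᵢ log₂ pᵢ: 0.4453, 0.4644, 0.4453, 0.4806, 0.4806; sum H = 2.3161 bits.
RT = a + bH = 370 + 170·2.3161 = 763.75 ms.

764 ms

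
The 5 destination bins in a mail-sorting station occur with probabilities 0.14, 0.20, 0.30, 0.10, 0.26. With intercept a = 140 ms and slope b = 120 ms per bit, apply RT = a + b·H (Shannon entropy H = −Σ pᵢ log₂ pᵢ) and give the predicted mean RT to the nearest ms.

406 ms

Entropy contributions −pᵢ log₂ pᵢ: 0.3971, 0.4644, 0.5211, 0.3322, 0.5053; sum H = 2.2201 bits.
RT = a + bH = 140 + 120·2.2201 = 406.41 ms.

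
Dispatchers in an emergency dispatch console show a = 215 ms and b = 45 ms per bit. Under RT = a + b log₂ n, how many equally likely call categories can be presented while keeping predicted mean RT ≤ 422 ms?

45·log₂ n ≤ 422 − 215 = 207, giving log₂ n ≤ 4.6000 and n ≤ 24.251. The largest whole number is 24.

24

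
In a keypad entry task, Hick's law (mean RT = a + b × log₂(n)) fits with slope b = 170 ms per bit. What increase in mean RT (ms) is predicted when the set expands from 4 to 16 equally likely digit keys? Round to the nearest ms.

The intercept a cancels: ΔRT = b·(log₂ n₂ − log₂ n₁) = b·log₂(n₂/n₁).
log₂(16) − log₂(4) = log₂(16/4) = log₂(4) = 2.
ΔRT = 170 × 2.0000 = 340.000 ms.

340 ms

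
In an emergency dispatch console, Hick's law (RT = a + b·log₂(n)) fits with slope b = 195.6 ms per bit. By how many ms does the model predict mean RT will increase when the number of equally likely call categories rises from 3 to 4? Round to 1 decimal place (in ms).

ΔRT = (a + b log₂ n₂) − (a + b log₂ n₁) = b·(log₂ n₂ − log₂ n₁).
log₂(4) − log₂(3) = 2 − 1.5850 = 0.4150.
ΔRT = 195.6 × 0.4150 = 81.181 ms.

81.2 ms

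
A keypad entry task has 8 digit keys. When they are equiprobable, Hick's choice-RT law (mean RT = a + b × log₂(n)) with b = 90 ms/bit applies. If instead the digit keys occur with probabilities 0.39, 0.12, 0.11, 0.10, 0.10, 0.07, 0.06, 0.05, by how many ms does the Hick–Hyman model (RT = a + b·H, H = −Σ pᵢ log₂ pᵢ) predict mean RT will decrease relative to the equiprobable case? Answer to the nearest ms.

Equiprobable entropy H₀ = log₂ 8 = 3.0000 bits.
Skewed entropy H = −Σ pᵢ log₂ pᵢ = 2.6397 bits.
ΔRT = b·(H₀ − H) = 90 × 0.3603 = 32.43 ms.

32 ms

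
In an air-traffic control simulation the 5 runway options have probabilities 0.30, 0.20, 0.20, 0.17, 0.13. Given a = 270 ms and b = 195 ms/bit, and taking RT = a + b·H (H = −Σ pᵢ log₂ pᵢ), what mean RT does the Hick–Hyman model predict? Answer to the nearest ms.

Entropy contributions −pᵢ log₂ pᵢ: 0.5211, 0.4644, 0.4644, 0.4346, 0.3826; sum H = 2.2671 bits.
RT = a + bH = 270 + 195·2.2671 = 712.08 ms.

712 ms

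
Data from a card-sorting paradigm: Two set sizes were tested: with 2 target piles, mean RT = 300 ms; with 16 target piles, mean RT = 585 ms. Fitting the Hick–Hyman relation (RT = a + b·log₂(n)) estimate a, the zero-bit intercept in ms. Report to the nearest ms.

205 ms

b = (RT₂ − RT₁)/(log₂ n₂ − log₂ n₁) = (585 − 300)/(4 − 1) = 95 ms/bit.
a = RT₁ − b·log₂ n₁ = 300 − 95 × 1 = 205.000 ms.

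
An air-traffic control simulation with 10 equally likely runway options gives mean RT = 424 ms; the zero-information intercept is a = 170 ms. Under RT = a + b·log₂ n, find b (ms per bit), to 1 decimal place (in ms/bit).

10 alternatives carry log₂ 10 = 3.3219 bits; the choice cost is 424 − 170 = 254 ms, so b = 254/3.3219 = 76.462 ms/bit.

76.5 ms/bit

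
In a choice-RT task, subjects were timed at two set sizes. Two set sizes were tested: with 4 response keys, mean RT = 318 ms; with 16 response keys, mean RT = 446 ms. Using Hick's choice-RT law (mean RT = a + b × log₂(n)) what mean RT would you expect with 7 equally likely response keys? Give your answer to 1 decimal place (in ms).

With log₂ n on the abscissa the relation is linear; from the two conditions:
  b = (446 − 318) / (log₂ 16 − log₂ 4) = 128 / (4 − 2) = 64.000 ms/bit
  a = 318 − 64.000 × 2 = 190.000 ms
Then RT(7) = 190.000 + 64.000 × log₂ 7 = 190.000 + 64.000 × 2.8074 ≈ 369.671 ms.

369.7 ms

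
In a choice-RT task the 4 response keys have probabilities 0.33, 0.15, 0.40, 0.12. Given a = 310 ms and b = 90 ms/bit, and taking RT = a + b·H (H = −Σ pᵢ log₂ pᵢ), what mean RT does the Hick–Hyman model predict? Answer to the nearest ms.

H = 0.33·log₂(1/0.33) + 0.15·log₂(1/0.15) + 0.40·log₂(1/0.40) + 0.12·log₂(1/0.12) = 1.8342 bits.
RT = 310 + 90 × 1.8342 = 475.08 ms.

475 ms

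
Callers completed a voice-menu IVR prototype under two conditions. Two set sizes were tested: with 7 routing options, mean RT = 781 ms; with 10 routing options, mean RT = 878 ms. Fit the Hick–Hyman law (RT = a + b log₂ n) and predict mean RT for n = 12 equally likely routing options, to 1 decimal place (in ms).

With log₂ n on the abscissa the relation is linear; from the two conditions:
  b = (878 − 781) / (log₂ 10 − log₂ 7) = 97 / (3.3219 − 2.8074) = 188.506 ms/bit
  a = 781 − 188.506 × 2.8074 = 251.797 ms
Then RT(12) = 251.797 + 188.506 × log₂ 12 = 251.797 + 188.506 × 3.5850 ≈ 927.583 ms.

927.6 ms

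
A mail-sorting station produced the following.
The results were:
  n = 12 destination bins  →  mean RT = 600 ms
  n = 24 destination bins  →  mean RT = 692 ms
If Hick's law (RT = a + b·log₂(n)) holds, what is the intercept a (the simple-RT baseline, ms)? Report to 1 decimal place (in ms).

Slope: b = (692 − 600) / (log₂ 24 − log₂ 12) = 92/1.0000 = 92.000 ms/bit.
Intercept: a = 600 − 92.000·log₂(12) = 270.183 ms.

270.2 ms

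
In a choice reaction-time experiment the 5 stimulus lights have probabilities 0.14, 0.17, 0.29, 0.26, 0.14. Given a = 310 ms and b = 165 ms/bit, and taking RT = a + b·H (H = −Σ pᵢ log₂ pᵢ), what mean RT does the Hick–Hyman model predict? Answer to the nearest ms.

682 ms

Entropy contributions −pᵢ log₂ pᵢ: 0.3971, 0.4346, 0.5179, 0.5053, 0.3971; sum H = 2.2520 bits.
RT = a + bH = 310 + 165·2.2520 = 681.58 ms.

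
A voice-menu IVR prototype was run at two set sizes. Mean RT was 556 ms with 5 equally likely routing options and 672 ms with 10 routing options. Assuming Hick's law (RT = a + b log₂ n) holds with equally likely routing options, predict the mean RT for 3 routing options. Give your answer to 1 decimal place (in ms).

470.5 ms

Solve the two-equation system in a and b:
  b = (672 − 556) / (log₂ 10 − log₂ 5) = 116 / (3.3219 − 2.3219) = 116.000 ms/bit
  a = 556 − 116.000 × 2.3219 = 286.656 ms
Then RT(3) = 286.656 + 116.000 × log₂ 3 = 286.656 + 116.000 × 1.5850 ≈ 470.512 ms.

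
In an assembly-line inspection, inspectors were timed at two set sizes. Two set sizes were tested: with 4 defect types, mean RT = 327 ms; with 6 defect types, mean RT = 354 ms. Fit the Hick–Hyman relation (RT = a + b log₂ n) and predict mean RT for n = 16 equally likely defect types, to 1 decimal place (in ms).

Solve the two-equation system in a and b:
  b = (354 − 327) / (log₂ 6 − log₂ 4) = 27 / (2.5850 − 2) = 46.157 ms/bit
  a = 327 − 46.157 × 2 = 234.686 ms
Then RT(16) = 234.686 + 46.157 × log₂ 16 = 234.686 + 46.157 × 4 ≈ 419.314 ms.

419.3 ms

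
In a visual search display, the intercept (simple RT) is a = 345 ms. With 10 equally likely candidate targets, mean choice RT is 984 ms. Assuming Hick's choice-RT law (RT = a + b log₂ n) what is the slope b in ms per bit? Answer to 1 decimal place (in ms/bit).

log₂(10) = 3.3219 bits.
b = (RT − a)/log₂ n = (984 − 345) / 3.3219 = 192.358 ms/bit.

192.4 ms/bit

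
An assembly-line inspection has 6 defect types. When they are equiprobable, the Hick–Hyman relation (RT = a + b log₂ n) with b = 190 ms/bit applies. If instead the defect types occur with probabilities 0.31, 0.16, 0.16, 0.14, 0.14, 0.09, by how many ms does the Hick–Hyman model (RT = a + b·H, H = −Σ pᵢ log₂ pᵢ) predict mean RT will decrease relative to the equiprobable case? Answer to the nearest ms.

21 ms

Equiprobable entropy H₀ = log₂ 6 = 2.5850 bits.
Skewed entropy H = −Σ pᵢ log₂ pᵢ = 2.4767 bits.
ΔRT = b·(H₀ − H) = 190 × 0.1083 = 20.57 ms.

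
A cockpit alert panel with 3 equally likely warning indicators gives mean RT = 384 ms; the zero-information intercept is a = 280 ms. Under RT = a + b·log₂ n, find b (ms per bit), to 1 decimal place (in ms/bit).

65.6 ms/bit

log₂(3) = 1.5850 bits.
b = (RT − a)/log₂ n = (384 − 280) / 1.5850 = 65.617 ms/bit.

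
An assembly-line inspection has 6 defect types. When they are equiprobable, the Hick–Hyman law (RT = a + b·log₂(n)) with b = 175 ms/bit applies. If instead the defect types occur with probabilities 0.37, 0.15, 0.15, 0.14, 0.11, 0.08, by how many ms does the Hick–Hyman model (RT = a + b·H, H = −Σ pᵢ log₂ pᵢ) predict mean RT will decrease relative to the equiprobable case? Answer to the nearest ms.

34 ms

The RT saving is b·ΔH. Equiprobable H₀ = log₂(6) = 2.5850 bits; with the given probabilities H = 2.3907 bits.
b·(H₀ − H) = 175 × (2.5850 − 2.3907) = 33.99 ms.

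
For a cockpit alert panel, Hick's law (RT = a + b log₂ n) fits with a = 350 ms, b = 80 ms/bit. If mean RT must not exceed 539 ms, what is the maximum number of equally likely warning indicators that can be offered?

5

Set 350 + 80·log₂ n ≤ 539 → log₂ n ≤ (539 − 350)/80 = 2.3625.
So n ≤ 2^2.3625 = 5.143; the largest integer n is 5.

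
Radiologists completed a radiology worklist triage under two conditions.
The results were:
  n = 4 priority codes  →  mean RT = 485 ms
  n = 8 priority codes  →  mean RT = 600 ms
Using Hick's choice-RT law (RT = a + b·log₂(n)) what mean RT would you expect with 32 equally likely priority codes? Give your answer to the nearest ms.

Fit slope and intercept:
  b = (600 − 485) / (log₂ 8 − log₂ 4) = 115 / (3 − 2) = 115 ms/bit
  a = 485 − 115 × 2 = 255 ms
Then RT(32) = 255 + 115 × log₂ 32 = 255 + 115 × 5 ≈ 830.000 ms.

830 ms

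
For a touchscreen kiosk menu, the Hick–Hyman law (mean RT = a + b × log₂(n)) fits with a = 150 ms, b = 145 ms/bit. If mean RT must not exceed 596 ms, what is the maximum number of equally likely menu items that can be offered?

8

145·log₂ n ≤ 596 − 150 = 446, giving log₂ n ≤ 3.0759 and n ≤ 8.432. The largest whole number is 8.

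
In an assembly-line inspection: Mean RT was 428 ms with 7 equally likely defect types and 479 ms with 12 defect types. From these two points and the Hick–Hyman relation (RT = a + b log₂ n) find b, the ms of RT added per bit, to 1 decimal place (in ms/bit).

The slope on a log₂ axis is (479 − 428) / (3.5850 − 2.8074) = 65.586 ms/bit.

65.6 ms/bit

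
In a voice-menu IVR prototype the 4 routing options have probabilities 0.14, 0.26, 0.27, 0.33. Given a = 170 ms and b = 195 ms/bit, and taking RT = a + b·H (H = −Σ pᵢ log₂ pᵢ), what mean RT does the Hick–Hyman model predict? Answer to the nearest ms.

Entropy contributions −pᵢ log₂ pᵢ: 0.3971, 0.5053, 0.5100, 0.5278; sum H = 1.9402 bits.
RT = a + bH = 170 + 195·1.9402 = 548.35 ms.

548 ms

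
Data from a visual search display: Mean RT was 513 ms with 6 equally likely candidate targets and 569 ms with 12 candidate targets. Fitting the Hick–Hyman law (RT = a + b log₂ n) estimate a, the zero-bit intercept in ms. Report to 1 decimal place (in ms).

368.2 ms

Slope: b = (569 − 513) / (log₂ 12 − log₂ 6) = 56/1.0000 = 56.000 ms/bit.
a = RT₁ − b·log₂ n₁ = 513 − 56.000 × 2.5850 = 368.242 ms.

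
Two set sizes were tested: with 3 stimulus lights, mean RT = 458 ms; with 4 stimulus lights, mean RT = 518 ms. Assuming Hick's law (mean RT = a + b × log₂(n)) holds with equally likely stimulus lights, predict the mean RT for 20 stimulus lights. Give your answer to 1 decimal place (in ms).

Solve the two-equation system in a and b:
  b = (518 − 458) / (log₂ 4 − log₂ 3) = 60 / (2 − 1.5850) = 144.565 ms/bit
  a = 458 − 144.565 × 1.5850 = 228.869 ms
Then RT(20) = 228.869 + 144.565 × log₂ 20 = 228.869 + 144.565 × 4.3219 ≈ 853.670 ms.

853.7 ms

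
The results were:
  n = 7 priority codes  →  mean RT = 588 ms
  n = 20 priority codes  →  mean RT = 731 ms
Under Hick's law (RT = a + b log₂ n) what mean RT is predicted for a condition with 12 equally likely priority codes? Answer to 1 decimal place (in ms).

Fit slope and intercept:
  b = (731 − 588) / (log₂ 20 − log₂ 7) = 143 / (4.3219 − 2.8074) = 94.416 ms/bit
  a = 588 − 94.416 × 2.8074 = 322.941 ms
Then RT(12) = 322.941 + 94.416 × log₂ 12 = 322.941 + 94.416 × 3.5850 ≈ 661.419 ms.

661.4 ms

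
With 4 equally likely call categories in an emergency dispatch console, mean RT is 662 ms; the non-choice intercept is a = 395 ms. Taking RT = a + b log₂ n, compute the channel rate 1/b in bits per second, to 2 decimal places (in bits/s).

b = (662 − 395)/log₂ 4 = 267/2 = 133.500 ms per bit = 0.13350 s/bit; the reciprocal is 7.491 bits/s.

7.49 bits/s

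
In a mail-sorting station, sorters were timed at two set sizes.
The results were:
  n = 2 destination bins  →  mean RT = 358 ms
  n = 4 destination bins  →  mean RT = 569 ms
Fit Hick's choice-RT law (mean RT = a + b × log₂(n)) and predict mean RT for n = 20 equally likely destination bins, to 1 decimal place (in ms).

1058.9 ms

Fit slope and intercept:
  b = (569 − 358) / (log₂ 4 − log₂ 2) = 211 / (2 − 1) = 211.000 ms/bit
  a = 358 − 211.000 × 1 = 147.000 ms
Then RT(20) = 147.000 + 211.000 × log₂ 20 = 147.000 + 211.000 × 4.3219 ≈ 1058.927 ms.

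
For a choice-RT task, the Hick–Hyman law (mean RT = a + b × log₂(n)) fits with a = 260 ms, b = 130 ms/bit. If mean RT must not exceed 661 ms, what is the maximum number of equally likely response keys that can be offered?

Information budget: (661 − 260)/130 = 3.0846 bits, so n ≤ 2^3.0846 = 8.483 → at most 8.

8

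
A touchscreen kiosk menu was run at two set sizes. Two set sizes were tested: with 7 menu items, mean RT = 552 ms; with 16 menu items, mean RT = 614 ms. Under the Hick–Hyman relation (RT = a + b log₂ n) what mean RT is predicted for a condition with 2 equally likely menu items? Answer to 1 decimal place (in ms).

Solve the two-equation system in a and b:
  b = (614 − 552) / (log₂ 16 − log₂ 7) = 62 / (4 − 2.8074) = 51.985 ms/bit
  a = 552 − 51.985 × 2.8074 = 406.059 ms
Then RT(2) = 406.059 + 51.985 × log₂ 2 = 406.059 + 51.985 × 1 ≈ 458.044 ms.

458.0 ms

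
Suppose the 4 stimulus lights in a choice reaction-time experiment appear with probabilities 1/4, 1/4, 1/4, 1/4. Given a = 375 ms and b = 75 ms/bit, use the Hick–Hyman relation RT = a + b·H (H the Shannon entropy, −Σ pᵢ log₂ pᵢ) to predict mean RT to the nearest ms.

H = −Σ pᵢ log₂ pᵢ = 0.25·2 + 0.25·2 + 0.25·2 + 0.25·2 = 2.000 bits.
RT = 375 + 75 × 2.000 = 525.00 ms.

525 ms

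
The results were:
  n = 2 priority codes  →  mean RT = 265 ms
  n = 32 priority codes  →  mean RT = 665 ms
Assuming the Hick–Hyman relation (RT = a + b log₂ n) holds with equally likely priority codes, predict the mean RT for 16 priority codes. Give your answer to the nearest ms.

Solve the two-equation system in a and b:
  b = (665 − 265) / (log₂ 32 − log₂ 2) = 400 / (5 − 1) = 100 ms/bit
  a = 265 − 100 × 1 = 165 ms
Then RT(16) = 165 + 100 × log₂ 16 = 165 + 100 × 4 ≈ 565.000 ms.

565 ms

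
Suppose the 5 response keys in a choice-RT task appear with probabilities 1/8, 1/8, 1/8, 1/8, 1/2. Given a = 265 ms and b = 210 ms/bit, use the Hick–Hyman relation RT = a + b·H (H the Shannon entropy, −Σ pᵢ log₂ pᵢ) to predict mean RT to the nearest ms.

685 ms

Each term −pᵢ log₂ pᵢ: 0.125·3 + 0.125·3 + 0.125·3 + 0.125·3 + 0.5·1; summed, H = 2.000 bits.
Mean RT = a + bH = 265 + 210·2.000 = 685.00 ms.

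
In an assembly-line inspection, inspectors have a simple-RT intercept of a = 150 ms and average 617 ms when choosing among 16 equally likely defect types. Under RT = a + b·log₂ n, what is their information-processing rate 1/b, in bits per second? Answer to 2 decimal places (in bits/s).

8.57 bits/s

b = (617 − 150)/log₂ 16 = 467/4 = 116.750 ms per bit = 0.11675 s/bit; the reciprocal is 8.565 bits/s.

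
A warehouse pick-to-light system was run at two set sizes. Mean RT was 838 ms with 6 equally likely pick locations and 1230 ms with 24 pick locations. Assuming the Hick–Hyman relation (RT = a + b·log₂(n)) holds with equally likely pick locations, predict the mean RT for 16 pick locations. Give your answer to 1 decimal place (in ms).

RT is linear in log₂ n, so two points fix the line:
  b = (1230 − 838) / (log₂ 24 − log₂ 6) = 392 / (4.5850 − 2.5850) = 196.000 ms/bit
  a = 838 − 196.000 × 2.5850 = 331.347 ms
Then RT(16) = 331.347 + 196.000 × log₂ 16 = 331.347 + 196.000 × 4 ≈ 1115.347 ms.

1115.3 ms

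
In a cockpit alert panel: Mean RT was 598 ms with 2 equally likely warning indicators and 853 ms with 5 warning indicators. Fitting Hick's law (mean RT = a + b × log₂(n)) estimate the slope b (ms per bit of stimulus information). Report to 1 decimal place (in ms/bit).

192.9 ms/bit

Slope: b = (853 − 598) / (log₂ 5 − log₂ 2) = 255/1.3219 = 192.900 ms/bit.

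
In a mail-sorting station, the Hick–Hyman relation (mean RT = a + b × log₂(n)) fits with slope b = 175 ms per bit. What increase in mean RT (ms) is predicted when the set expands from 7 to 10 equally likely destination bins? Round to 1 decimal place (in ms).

90.1 ms

Only the slope matters, since a is common to both: ΔRT = b·log₂(n₂/n₁).
log₂(10) − log₂(7) = 3.3219 − 2.8074 = 0.5146.
ΔRT = 175 × 0.5146 = 90.050 ms.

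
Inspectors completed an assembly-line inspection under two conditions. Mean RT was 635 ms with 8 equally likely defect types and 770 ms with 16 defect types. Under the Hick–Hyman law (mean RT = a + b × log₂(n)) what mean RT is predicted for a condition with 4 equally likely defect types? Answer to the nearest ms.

500 ms

RT is linear in log₂ n, so two points fix the line:
  b = (770 − 635) / (log₂ 16 − log₂ 8) = 135 / (4 − 3) = 135 ms/bit
  a = 635 − 135 × 3 = 230 ms
Then RT(4) = 230 + 135 × log₂ 4 = 230 + 135 × 2 ≈ 500.000 ms.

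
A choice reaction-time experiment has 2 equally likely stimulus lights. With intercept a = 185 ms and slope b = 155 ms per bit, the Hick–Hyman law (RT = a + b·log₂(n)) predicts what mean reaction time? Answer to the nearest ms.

log₂(2) = 1 bits, so RT = 185 + 155 × 1 ≈ 340.000 ms.

340 ms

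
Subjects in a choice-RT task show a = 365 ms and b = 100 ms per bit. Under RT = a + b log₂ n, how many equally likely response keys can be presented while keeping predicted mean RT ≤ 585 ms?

4

100·log₂ n ≤ 585 − 365 = 220, giving log₂ n ≤ 2.2000 and n ≤ 4.595. The largest whole number is 4.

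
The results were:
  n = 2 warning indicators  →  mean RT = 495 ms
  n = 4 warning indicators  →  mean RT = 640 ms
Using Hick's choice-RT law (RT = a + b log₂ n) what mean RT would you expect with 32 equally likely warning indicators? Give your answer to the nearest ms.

Solve the two-equation system in a and b:
  b = (640 − 495) / (log₂ 4 − log₂ 2) = 145 / (2 − 1) = 145 ms/bit
  a = 495 − 145 × 1 = 350 ms
Then RT(32) = 350 + 145 × log₂ 32 = 350 + 145 × 5 ≈ 1075.000 ms.

1075 ms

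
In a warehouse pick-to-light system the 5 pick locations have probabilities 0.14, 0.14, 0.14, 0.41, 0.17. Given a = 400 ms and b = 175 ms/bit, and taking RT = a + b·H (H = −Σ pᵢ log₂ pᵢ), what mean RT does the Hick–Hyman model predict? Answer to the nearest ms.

H = 0.14·log₂(1/0.14) + 0.14·log₂(1/0.14) + 0.14·log₂(1/0.14) + 0.41·log₂(1/0.41) + 0.17·log₂(1/0.17) = 2.1533 bits.
RT = 400 + 175 × 2.1533 = 776.83 ms.

777 ms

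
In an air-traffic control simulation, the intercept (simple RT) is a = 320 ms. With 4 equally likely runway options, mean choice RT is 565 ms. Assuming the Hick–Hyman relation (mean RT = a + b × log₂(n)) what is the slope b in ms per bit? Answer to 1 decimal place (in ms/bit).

122.5 ms/bit

b = (565 − 320) / log₂(4) = 245 / 2 = 122.500 ms/bit.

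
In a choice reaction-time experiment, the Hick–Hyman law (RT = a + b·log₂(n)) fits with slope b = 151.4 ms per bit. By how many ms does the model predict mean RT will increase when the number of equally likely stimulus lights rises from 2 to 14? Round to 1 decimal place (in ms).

ΔRT = (a + b log₂ n₂) − (a + b log₂ n₁) = b·(log₂ n₂ − log₂ n₁).
log₂(14) − log₂(2) = 3.8074 − 1 = 2.8074.
ΔRT = 151.4 × 2.8074 = 425.034 ms.

425.0 ms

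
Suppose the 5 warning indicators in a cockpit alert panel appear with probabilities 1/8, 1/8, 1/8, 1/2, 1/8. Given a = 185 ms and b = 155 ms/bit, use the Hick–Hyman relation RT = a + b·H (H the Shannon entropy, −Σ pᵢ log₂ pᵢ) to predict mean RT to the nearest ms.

Each term −pᵢ log₂ pᵢ: 0.125·3 + 0.125·3 + 0.125·3 + 0.5·1 + 0.125·3; summed, H = 2.000 bits.
Mean RT = a + bH = 185 + 155·2.000 = 495.00 ms.

495 ms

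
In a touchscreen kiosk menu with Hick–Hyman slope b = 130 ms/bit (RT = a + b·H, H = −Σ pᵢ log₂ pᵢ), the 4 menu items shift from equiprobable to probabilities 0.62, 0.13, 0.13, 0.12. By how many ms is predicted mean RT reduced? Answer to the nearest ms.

The RT saving is b·ΔH. Equiprobable H₀ = log₂(4) = 2.0000 bits; with the given probabilities H = 1.5599 bits.
b·(H₀ − H) = 130 × (2.0000 − 1.5599) = 57.21 ms.

57 ms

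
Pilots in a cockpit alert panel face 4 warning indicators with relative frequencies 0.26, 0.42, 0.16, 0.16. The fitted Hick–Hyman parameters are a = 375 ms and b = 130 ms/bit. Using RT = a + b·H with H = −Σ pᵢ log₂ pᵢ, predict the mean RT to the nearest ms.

619 ms

Entropy contributions −pᵢ log₂ pᵢ: 0.5053, 0.5256, 0.4230, 0.4230; sum H = 1.8770 bits.
RT = a + bH = 375 + 130·1.8770 = 619.01 ms.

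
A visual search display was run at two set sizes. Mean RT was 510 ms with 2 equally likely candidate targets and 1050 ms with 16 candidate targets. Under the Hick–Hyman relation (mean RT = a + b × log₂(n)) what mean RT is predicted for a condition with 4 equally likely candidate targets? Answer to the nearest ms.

RT is linear in log₂ n, so two points fix the line:
  b = (1050 − 510) / (log₂ 16 − log₂ 2) = 540 / (4 − 1) = 180 ms/bit
  a = 510 − 180 × 1 = 330 ms
Then RT(4) = 330 + 180 × log₂ 4 = 330 + 180 × 2 ≈ 690.000 ms.

690 ms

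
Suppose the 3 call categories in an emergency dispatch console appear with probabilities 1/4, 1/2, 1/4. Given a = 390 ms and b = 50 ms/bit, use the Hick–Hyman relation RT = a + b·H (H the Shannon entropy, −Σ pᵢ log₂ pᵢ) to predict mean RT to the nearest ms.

465 ms

H = −Σ pᵢ log₂ pᵢ = 0.25·2 + 0.5·1 + 0.25·2 = 1.500 bits.
RT = 390 + 50 × 1.500 = 465.00 ms.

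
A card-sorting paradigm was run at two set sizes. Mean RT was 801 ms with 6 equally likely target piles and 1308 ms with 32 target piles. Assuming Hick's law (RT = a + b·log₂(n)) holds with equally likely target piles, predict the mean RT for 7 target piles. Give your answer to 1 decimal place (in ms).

RT is linear in log₂ n, so two points fix the line:
  b = (1308 − 801) / (log₂ 32 − log₂ 6) = 507 / (5 − 2.5850) = 209.935 ms/bit
  a = 801 − 209.935 × 2.5850 = 258.327 ms
Then RT(7) = 258.327 + 209.935 × log₂ 7 = 258.327 + 209.935 × 2.8074 ≈ 847.688 ms.

847.7 ms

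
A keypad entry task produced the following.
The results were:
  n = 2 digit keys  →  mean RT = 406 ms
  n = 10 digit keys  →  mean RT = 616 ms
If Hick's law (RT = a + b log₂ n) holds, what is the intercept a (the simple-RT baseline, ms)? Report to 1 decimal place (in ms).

315.6 ms

The slope on a log₂ axis is (616 − 406) / (3.3219 − 1) = 90.442 ms/bit.
a = RT₁ − b·log₂ n₁ = 406 − 90.442 × 1 = 315.558 ms.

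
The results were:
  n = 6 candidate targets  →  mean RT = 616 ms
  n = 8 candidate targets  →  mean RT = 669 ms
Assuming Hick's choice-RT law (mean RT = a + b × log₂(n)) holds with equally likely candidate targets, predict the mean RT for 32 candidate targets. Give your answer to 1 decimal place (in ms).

With log₂ n on the abscissa the relation is linear; from the two conditions:
  b = (669 − 616) / (log₂ 8 − log₂ 6) = 53 / (3 − 2.5850) = 127.699 ms/bit
  a = 616 − 127.699 × 2.5850 = 285.902 ms
Then RT(32) = 285.902 + 127.699 × log₂ 32 = 285.902 + 127.699 × 5 ≈ 924.399 ms.

924.4 ms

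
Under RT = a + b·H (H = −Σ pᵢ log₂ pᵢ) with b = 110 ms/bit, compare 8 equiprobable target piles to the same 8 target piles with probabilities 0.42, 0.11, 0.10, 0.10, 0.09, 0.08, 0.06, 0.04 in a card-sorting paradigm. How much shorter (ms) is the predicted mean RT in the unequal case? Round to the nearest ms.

47 ms

Equiprobable entropy H₀ = log₂ 8 = 3.0000 bits.
Skewed entropy H = −Σ pᵢ log₂ pᵢ = 2.5738 bits.
ΔRT = b·(H₀ − H) = 110 × 0.4262 = 46.89 ms.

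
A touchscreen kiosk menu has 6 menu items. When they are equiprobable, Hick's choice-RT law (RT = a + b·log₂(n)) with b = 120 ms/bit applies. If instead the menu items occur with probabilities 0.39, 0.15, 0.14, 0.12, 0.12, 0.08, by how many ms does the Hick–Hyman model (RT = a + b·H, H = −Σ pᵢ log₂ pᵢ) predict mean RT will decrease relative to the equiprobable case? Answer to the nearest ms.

The RT saving is b·ΔH. Equiprobable H₀ = log₂(6) = 2.5850 bits; with the given probabilities H = 2.3631 bits.
b·(H₀ − H) = 120 × (2.5850 − 2.3631) = 26.62 ms.

27 ms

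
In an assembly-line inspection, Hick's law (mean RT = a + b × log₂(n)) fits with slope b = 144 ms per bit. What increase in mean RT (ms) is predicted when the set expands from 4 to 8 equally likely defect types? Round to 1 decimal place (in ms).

144.0 ms

The intercept a cancels: ΔRT = b·(log₂ n₂ − log₂ n₁) = b·log₂(n₂/n₁).
log₂(8) − log₂(4) = log₂(8/4) = log₂(2) = 1.
ΔRT = 144 × 1.0000 = 144.000 ms.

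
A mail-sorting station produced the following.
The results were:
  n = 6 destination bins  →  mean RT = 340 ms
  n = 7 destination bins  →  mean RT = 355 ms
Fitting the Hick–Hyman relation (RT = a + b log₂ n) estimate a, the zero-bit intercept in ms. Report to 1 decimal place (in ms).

Slope: b = (355 − 340) / (log₂ 7 − log₂ 6) = 15/0.2224 = 67.448 ms/bit.
Intercept: a = 340 − 67.448·log₂(6) = 165.649 ms.

165.6 ms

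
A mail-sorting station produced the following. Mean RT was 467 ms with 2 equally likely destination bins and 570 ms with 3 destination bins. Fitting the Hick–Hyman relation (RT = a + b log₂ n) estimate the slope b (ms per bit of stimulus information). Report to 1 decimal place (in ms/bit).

Slope: b = (570 − 467) / (log₂ 3 − log₂ 2) = 103/0.5850 = 176.080 ms/bit.

176.1 ms/bit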